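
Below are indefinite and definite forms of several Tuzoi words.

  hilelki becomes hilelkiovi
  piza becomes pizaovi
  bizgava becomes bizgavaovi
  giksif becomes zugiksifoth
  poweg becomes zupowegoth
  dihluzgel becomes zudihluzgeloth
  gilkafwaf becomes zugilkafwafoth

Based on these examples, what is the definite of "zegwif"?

zuzegwifoth

hilelki and giksif both have last vowel 'i' yet inflect differently (hilelkiovi, zugiksifoth), so the last vowel is not what conditions the rule; whether the stem ends in a vowel or a consonant is.
"zegwif" ends in a consonant. The stems ending in a consonant (giksif → zugiksifoth, poweg → zupowegoth, dihluzgel → zudihluzgeloth) add zu- … -oth around the stem.
The other pattern: stems ending in a vowel add -ovi.
So zegwif → zuzegwifoth.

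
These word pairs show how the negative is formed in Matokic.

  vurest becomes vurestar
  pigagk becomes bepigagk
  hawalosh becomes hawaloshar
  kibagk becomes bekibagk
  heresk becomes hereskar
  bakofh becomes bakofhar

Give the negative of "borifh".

borifhar

kibagk and heresk both end in -k yet inflect differently (bekibagk, hereskar), so the final letter is not what conditions the rule; the second-to-last letter is.
"borifh" has second-to-last letter 'f'. The one such stem in the data (bakofh → bakofhar) adds -ar, so the same rule applies.
So borifh → borifhar.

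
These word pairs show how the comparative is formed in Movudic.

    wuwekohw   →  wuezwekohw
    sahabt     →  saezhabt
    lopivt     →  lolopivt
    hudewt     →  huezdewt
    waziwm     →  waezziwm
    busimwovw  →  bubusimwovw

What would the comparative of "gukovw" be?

"gukovw" has second-to-last letter 'v'. The stems whose second-to-last letter is 'v' (lopivt → lolopivt, busimwovw → bubusimwovw) repeat the first consonant+vowel as a prefix.
The other pattern: stems whose second-to-last letter is 'b', 'h' or 'w' insert -ez- after the first vowel.
So gukovw → gugukovw.

gugukovw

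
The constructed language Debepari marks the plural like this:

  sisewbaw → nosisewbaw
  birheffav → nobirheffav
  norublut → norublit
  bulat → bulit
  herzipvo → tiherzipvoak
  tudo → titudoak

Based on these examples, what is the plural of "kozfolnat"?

kozfolnit

sisewbaw and bulat both have last vowel 'a' yet inflect differently (nosisewbaw, bulit), so the last vowel is not what conditions the rule; the final letter is.
"kozfolnat" ends in -t. The stems ending in -t (norublut → norublit, bulat → bulit) change the last vowel to 'i'.
So kozfolnat → kozfolnit.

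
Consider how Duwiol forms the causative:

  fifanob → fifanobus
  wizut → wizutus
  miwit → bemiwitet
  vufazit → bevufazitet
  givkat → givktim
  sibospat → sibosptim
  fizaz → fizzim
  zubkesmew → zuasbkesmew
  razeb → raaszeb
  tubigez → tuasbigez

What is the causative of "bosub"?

bosubus

wizut and miwit both end in -t yet inflect differently (wizutus, bemiwitet), so the final letter is not what conditions the rule; the last vowel is.
"bosub" has last vowel 'u'. The one such stem in the data (wizut → wizutus) adds -us, so the same rule applies.
The other patterns: stems whose last vowel is 'i' add be- … -et around the stem; stems whose last vowel is 'a' delete the last vowel and add -im; stems whose last vowel is 'e' insert -as- after the first vowel.
So bosub → bosubus.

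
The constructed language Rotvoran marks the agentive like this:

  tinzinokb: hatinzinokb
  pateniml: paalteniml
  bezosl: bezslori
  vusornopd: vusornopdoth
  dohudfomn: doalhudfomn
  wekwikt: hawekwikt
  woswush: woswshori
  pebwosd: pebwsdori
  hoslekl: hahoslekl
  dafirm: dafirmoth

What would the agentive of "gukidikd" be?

"gukidikd" has second-to-last letter 'k'. The stems whose second-to-last letter is 'k' (wekwikt → hawekwikt, hoslekl → hahoslekl, tinzinokb → hatinzinokb) add the prefix ha-.
So gukidikd → hagukidikd.

hagukidikd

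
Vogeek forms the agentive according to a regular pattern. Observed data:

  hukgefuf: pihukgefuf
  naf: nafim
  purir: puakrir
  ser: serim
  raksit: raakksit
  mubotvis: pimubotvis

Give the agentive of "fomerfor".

"fomerfor" has 3 vowels. The stems with 3 vowels (mubotvis → pimubotvis, hukgefuf → pihukgefuf) add the prefix pi-.
So fomerfor → pifomerfor.

pifomerfor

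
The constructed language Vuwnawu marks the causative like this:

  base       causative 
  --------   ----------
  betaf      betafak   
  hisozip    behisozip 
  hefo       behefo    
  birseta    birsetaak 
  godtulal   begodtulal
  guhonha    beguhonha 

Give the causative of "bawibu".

"bawibu" begins with b-. The stems beginning with b- (birseta → birsetaak, betaf → betafak) add -ak.
So bawibu → bawibuak.

bawibuak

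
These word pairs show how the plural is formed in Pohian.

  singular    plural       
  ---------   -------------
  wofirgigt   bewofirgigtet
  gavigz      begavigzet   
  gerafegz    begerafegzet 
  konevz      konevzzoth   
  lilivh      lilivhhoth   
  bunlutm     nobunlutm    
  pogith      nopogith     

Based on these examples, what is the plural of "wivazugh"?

bewivazughet

gavigz and konevz both end in -z yet inflect differently (begavigzet, konevzzoth), so the final letter is not what conditions the rule; the second-to-last letter is.
"wivazugh" has second-to-last letter 'g'. The stems whose second-to-last letter is 'g' (wofirgigt → bewofirgigtet, gavigz → begavigzet, gerafegz → begerafegzet) add be- … -et around the stem.
The other patterns: stems whose second-to-last letter is 'v' double the final consonant and add -oth; stems whose second-to-last letter is 't' add the prefix no-.
So wivazugh → bewivazughet.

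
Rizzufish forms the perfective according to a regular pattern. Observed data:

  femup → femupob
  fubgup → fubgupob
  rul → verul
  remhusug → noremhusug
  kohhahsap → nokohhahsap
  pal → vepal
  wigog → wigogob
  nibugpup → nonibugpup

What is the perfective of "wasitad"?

fubgup and kohhahsap both end in -p yet inflect differently (fubgupob, nokohhahsap), so the final letter is not what conditions the rule; the number of vowels is.
"wasitad" has 3 vowels. The stems with 3 vowels (kohhahsap → nokohhahsap, remhusug → noremhusug, nibugpup → nonibugpup) add the prefix no-.
So wasitad → nowasitad.

nowasitad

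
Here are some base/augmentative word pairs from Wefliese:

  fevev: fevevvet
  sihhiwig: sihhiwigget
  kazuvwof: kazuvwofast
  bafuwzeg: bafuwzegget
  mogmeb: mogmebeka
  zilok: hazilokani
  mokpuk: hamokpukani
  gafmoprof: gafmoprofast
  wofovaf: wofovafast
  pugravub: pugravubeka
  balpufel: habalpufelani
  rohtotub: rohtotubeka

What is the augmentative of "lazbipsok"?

halazbipsokani

fevev and mogmeb both have last vowel 'e' yet inflect differently (fevevvet, mogmebeka), so the last vowel is not what conditions the rule; the final letter is.
"lazbipsok" ends in -k. The stems ending in -k (mokpuk → hamokpukani, zilok → hazilokani) add ha- … -ani around the stem.
The other patterns: stems ending in -g or -v double the final consonant and add -et; stems ending in -f add -ast; stems ending in -b add -eka.
So lazbipsok → halazbipsokani.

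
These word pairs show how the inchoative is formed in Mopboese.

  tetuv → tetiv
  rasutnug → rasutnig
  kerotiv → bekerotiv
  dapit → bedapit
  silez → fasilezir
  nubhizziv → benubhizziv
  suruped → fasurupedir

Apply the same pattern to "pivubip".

"pivubip" has last vowel 'i'. The stems whose last vowel is 'i' (nubhizziv → benubhizziv, kerotiv → bekerotiv, dapit → bedapit) add the prefix be-.
The other patterns: stems whose last vowel is 'e' add fa- … -ir around the stem; stems whose last vowel is 'u' change the last vowel to 'i'.
So pivubip → bepivubip.

bepivubip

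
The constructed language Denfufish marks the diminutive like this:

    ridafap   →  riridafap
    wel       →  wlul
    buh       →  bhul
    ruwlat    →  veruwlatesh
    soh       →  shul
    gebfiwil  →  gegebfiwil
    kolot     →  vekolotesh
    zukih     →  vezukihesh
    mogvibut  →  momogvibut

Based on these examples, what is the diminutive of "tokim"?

soh and zukih both end in -h yet inflect differently (shul, vezukihesh), so the final letter is not what conditions the rule; the number of vowels is.
"tokim" has 2 vowels. The stems with 2 vowels (kolot → vekolotesh, zukih → vezukihesh, ruwlat → veruwlatesh) add ve- … -esh around the stem.
The other patterns: stems with 1 vowel delete the last vowel and add -ul; stems with 3 vowels repeat the first consonant+vowel as a prefix.
So tokim → vetokimesh.

vetokimesh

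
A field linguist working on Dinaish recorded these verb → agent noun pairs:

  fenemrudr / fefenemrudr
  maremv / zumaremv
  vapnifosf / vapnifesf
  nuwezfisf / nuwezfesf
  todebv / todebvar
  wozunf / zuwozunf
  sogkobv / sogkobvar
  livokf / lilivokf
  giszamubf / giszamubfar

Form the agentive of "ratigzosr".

wozunf and livokf both end in -f yet inflect differently (zuwozunf, lilivokf), so the final letter is not what conditions the rule; the second-to-last letter is.
"ratigzosr" has second-to-last letter 's'. The stems whose second-to-last letter is 's' (vapnifosf → vapnifesf, nuwezfisf → nuwezfesf) change the last vowel to 'e'.
The other patterns: stems whose second-to-last letter is 'm' or 'n' add the prefix zu-; stems whose second-to-last letter is 'd' or 'k' repeat the first consonant+vowel as a prefix; stems whose second-to-last letter is 'b' add -ar.
So ratigzosr → ratigzesr.

ratigzesr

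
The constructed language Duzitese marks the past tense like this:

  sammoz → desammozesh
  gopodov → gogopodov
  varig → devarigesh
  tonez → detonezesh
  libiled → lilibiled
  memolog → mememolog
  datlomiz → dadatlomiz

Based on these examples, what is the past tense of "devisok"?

tonez and datlomiz both end in -z yet inflect differently (detonezesh, dadatlomiz), so the final letter is not what conditions the rule; the number of vowels is.
"devisok" has 3 vowels. The stems with 3 vowels (datlomiz → dadatlomiz, libiled → lilibiled, gopodov → gogopodov) repeat the first consonant+vowel as a prefix.
The other pattern: stems with 2 vowels add de- … -esh around the stem.
So devisok → dedevisok.

dedevisok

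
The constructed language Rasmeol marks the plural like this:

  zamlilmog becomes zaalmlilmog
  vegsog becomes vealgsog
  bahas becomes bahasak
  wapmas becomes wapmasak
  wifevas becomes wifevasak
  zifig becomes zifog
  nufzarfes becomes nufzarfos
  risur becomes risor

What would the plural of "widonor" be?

zamlilmog and zifig both end in -g yet inflect differently (zaalmlilmog, zifog), so the final letter is not what conditions the rule; the last vowel is.
"widonor" has last vowel 'o'. The stems whose last vowel is 'o' (zamlilmog → zaalmlilmog, vegsog → vealgsog) insert -al- after the first vowel.
The other patterns: stems whose last vowel is 'a' add -ak; stems whose last vowel is 'e', 'i' or 'u' change the last vowel to 'o'.
So widonor → wialdonor.

wialdonor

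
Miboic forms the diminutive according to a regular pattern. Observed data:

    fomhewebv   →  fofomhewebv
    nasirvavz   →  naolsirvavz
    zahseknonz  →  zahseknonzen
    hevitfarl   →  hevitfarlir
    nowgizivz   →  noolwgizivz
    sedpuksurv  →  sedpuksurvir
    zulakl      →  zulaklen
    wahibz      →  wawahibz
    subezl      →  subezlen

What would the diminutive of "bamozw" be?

"bamozw" has second-to-last letter 'z'. The one such stem in the data (subezl → subezlen) adds -en, so the same rule applies.
So bamozw → bamozwen.

bamozwen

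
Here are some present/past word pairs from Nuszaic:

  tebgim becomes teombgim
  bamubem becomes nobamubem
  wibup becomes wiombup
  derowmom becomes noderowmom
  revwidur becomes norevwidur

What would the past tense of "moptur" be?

bamubem and tebgim both end in -m yet inflect differently (nobamubem, teombgim), so the final letter is not what conditions the rule; the number of vowels is.
"moptur" has 2 vowels. The stems with 2 vowels (wibup → wiombup, tebgim → teombgim) insert -om- after the first vowel.
So moptur → moomptur.

moomptur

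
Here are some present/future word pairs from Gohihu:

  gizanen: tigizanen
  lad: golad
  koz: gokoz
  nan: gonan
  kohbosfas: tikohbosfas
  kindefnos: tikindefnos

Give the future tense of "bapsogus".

nan and gizanen both end in -n yet inflect differently (gonan, tigizanen), so the final letter is not what conditions the rule; the number of vowels is.
"bapsogus" has 3 vowels. The stems with 3 vowels (gizanen → tigizanen, kindefnos → tikindefnos, kohbosfas → tikohbosfas) add the prefix ti-.
So bapsogus → tibapsogus.

tibapsogus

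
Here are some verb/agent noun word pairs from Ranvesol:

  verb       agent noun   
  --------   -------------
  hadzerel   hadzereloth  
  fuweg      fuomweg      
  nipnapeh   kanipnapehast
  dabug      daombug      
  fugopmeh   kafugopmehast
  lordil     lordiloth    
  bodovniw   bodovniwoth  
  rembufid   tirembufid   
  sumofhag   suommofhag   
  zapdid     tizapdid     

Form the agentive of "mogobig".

fuweg and nipnapeh both have last vowel 'e' yet inflect differently (fuomweg, kanipnapehast), so the last vowel is not what conditions the rule; the final letter is.
"mogobig" ends in -g. The stems ending in -g (fuweg → fuomweg, sumofhag → suommofhag, dabug → daombug) insert -om- after the first vowel.
So mogobig → moomgobig.

moomgobig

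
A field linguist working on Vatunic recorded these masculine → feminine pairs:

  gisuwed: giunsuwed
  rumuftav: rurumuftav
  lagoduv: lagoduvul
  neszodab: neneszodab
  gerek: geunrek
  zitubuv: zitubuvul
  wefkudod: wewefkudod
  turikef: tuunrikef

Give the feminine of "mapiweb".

maunpiweb

"mapiweb" has last vowel 'e'. The stems whose last vowel is 'e' (gisuwed → giunsuwed, gerek → geunrek, turikef → tuunrikef) insert -un- after the first vowel.
The other patterns: stems whose last vowel is 'u' add -ul; stems whose last vowel is 'a' or 'o' repeat the first consonant+vowel as a prefix.
So mapiweb → maunpiweb.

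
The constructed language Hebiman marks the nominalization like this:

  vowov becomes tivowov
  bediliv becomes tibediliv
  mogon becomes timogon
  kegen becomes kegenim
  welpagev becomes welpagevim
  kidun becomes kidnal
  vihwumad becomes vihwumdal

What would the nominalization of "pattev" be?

"pattev" has last vowel 'e'. The stems whose last vowel is 'e' (kegen → kegenim, welpagev → welpagevim) add -im.
The other patterns: stems whose last vowel is 'i' or 'o' add the prefix ti-; stems whose last vowel is 'a' or 'u' delete the last vowel and add -al.
So pattev → pattevim.

pattevim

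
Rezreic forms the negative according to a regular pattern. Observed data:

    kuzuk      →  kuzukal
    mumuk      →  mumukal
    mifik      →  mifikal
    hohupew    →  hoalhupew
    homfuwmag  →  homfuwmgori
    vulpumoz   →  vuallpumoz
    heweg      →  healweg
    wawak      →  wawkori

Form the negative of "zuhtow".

wawak and mumuk both end in -k yet inflect differently (wawkori, mumukal), so the final letter is not what conditions the rule; the last vowel is.
"zuhtow" has last vowel 'o'. The one such stem in the data (vulpumoz → vuallpumoz) inserts -al- after the first vowel (as do hohupew, heweg), so the same rule applies.
The other patterns: stems whose last vowel is 'a' delete the last vowel and add -ori; stems whose last vowel is 'i' or 'u' add -al.
So zuhtow → zualhtow.

zualhtow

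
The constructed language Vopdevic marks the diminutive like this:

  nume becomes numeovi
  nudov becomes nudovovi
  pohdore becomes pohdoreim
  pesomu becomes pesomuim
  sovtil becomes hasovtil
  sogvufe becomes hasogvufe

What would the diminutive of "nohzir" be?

nohzirovi

nume and pohdore both end in -e yet inflect differently (numeovi, pohdoreim), so the final letter is not what conditions the rule; the first letter is.
"nohzir" begins with n-. The stems beginning with n- (nume → numeovi, nudov → nudovovi) add -ovi.
So nohzir → nohzirovi.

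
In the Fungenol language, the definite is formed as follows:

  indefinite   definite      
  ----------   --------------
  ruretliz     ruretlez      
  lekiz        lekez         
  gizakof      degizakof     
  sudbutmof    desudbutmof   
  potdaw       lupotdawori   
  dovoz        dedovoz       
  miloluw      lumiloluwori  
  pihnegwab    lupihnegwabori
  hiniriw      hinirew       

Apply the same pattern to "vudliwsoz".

lekiz and dovoz both end in -z yet inflect differently (lekez, dedovoz), so the final letter is not what conditions the rule; the last vowel is.
"vudliwsoz" has last vowel 'o'. The stems whose last vowel is 'o' (gizakof → degizakof, dovoz → dedovoz, sudbutmof → desudbutmof) add the prefix de-.
The other patterns: stems whose last vowel is 'i' change the last vowel to 'e'; stems whose last vowel is 'a' or 'u' add lu- … -ori around the stem.
So vudliwsoz → devudliwsoz.

devudliwsoz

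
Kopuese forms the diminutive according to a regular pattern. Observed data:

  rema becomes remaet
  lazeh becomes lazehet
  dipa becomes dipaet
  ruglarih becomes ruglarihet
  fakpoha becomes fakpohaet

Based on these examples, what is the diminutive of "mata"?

Every pair shown (rema → remaet, lazeh → lazehet, dipa → dipaet, …) follows the same rule: add -et.
So mata → mataet.

mataet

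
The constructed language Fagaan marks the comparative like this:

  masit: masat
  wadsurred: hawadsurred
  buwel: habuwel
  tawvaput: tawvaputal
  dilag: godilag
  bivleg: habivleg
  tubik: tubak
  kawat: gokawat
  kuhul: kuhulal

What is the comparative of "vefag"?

buwel and kuhul both end in -l yet inflect differently (habuwel, kuhulal), so the final letter is not what conditions the rule; the last vowel is.
"vefag" has last vowel 'a'. The stems whose last vowel is 'a' (dilag → godilag, kawat → gokawat) add the prefix go-.
The other patterns: stems whose last vowel is 'e' add the prefix ha-; stems whose last vowel is 'u' add -al; stems whose last vowel is 'i' change the last vowel to 'a'.
So vefag → govefag.

govefag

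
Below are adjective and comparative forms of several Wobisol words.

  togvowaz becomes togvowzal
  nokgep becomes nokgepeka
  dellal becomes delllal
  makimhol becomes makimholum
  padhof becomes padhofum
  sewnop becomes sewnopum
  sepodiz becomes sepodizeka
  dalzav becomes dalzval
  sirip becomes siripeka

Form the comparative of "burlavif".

burlavifeka

dellal and makimhol both end in -l yet inflect differently (delllal, makimholum), so the final letter is not what conditions the rule; the last vowel is.
"burlavif" has last vowel 'i'. The stems whose last vowel is 'i' (sirip → siripeka, sepodiz → sepodizeka) add -eka.
So burlavif → burlavifeka.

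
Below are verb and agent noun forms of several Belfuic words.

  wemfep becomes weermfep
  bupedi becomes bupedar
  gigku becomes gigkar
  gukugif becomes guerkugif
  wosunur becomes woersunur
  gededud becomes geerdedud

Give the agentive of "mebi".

mebar

"mebi" ends in a vowel. The stems ending in a vowel (bupedi → bupedar, gigku → gigkar) drop the final letter and add -ar.
The other pattern: stems ending in a consonant insert -er- after the first vowel.
So mebi → mebar.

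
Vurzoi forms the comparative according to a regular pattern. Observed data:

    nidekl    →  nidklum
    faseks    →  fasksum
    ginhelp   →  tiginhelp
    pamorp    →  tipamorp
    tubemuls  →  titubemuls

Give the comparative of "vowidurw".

tivowidurw

faseks and tubemuls both end in -s yet inflect differently (fasksum, titubemuls), so the final letter is not what conditions the rule; the second-to-last letter is.
"vowidurw" has second-to-last letter 'r'. The one such stem in the data (pamorp → tipamorp) adds the prefix ti-, so the same rule applies.
The other pattern: stems whose second-to-last letter is 'k' delete the last vowel and add -um.
So vowidurw → tivowidurw.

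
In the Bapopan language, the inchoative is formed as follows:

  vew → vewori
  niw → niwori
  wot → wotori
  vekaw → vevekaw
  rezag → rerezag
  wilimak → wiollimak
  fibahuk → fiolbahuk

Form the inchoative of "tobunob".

vew and vekaw both end in -w yet inflect differently (vewori, vevekaw), so the final letter is not what conditions the rule; the number of vowels is.
"tobunob" has 3 vowels. The stems with 3 vowels (wilimak → wiollimak, fibahuk → fiolbahuk) insert -ol- after the first vowel.
So tobunob → toolbunob.

toolbunob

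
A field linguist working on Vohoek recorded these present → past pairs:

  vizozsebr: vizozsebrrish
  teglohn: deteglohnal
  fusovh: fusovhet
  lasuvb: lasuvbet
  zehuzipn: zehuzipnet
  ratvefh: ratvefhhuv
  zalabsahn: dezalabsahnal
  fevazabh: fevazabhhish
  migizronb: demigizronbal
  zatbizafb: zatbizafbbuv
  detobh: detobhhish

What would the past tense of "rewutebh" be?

fusovh and ratvefh both end in -h yet inflect differently (fusovhet, ratvefhhuv), so the final letter is not what conditions the rule; the second-to-last letter is.
"rewutebh" has second-to-last letter 'b'. The stems whose second-to-last letter is 'b' (vizozsebr → vizozsebrrish, fevazabh → fevazabhhish, detobh → detobhhish) double the final consonant and add -ish.
So rewutebh → rewutebhhish.

rewutebhhish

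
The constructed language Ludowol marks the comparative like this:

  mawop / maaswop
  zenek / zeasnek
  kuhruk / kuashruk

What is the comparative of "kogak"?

Every pair shown (mawop → maaswop, zenek → zeasnek, kuhruk → kuashruk) follows the same rule: insert -as- after the first vowel.
So kogak → koasgak.

koasgak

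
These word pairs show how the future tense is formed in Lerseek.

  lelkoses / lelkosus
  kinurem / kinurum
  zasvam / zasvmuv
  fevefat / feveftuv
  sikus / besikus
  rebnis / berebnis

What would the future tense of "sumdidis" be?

besumdidis

kinurem and zasvam both end in -m yet inflect differently (kinurum, zasvmuv), so the final letter is not what conditions the rule; the last vowel is.
"sumdidis" has last vowel 'i'. The one such stem in the data (rebnis → berebnis) adds the prefix be-, so the same rule applies.
So sumdidis → besumdidis.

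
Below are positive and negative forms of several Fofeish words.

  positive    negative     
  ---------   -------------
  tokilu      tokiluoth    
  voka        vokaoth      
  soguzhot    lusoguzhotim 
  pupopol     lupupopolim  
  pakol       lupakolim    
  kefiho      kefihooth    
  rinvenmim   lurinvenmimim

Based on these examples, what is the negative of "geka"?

kefiho and soguzhot both have last vowel 'o' yet inflect differently (kefihooth, lusoguzhotim), so the last vowel is not what conditions the rule; whether the stem ends in a vowel or a consonant is.
"geka" ends in a vowel. The stems ending in a vowel (kefiho → kefihooth, voka → vokaoth, tokilu → tokiluoth) add -oth.
The other pattern: stems ending in a consonant add lu- … -im around the stem.
So geka → gekaoth.

gekaoth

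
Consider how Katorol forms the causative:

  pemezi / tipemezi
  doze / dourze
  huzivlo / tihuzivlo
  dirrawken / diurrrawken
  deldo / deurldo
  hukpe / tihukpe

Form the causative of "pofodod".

doze and hukpe both end in -e yet inflect differently (dourze, tihukpe), so the final letter is not what conditions the rule; the first letter is.
"pofodod" begins with p-. The one such stem in the data (pemezi → tipemezi) adds the prefix ti-, so the same rule applies.
So pofodod → tipofodod.

tipofodod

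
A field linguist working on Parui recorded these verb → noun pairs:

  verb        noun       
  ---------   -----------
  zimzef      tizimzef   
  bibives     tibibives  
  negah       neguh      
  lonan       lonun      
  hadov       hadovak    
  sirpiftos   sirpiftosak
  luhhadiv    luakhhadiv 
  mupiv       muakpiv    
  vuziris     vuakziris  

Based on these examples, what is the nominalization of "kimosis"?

bibives and sirpiftos both end in -s yet inflect differently (tibibives, sirpiftosak), so the final letter is not what conditions the rule; the last vowel is.
"kimosis" has last vowel 'i'. The stems whose last vowel is 'i' (luhhadiv → luakhhadiv, mupiv → muakpiv, vuziris → vuakziris) insert -ak- after the first vowel.
The other patterns: stems whose last vowel is 'e' add the prefix ti-; stems whose last vowel is 'a' change the last vowel to 'u'; stems whose last vowel is 'o' add -ak.
So kimosis → kiakmosis.

kiakmosis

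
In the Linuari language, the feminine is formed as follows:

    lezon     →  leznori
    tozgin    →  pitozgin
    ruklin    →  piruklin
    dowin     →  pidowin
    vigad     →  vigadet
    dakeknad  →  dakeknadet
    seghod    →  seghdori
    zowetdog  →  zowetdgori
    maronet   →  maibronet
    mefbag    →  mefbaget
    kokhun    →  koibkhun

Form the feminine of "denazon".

"denazon" has last vowel 'o'. The stems whose last vowel is 'o' (seghod → seghdori, lezon → leznori, zowetdog → zowetdgori) delete the last vowel and add -ori.
So denazon → denaznori.

denaznori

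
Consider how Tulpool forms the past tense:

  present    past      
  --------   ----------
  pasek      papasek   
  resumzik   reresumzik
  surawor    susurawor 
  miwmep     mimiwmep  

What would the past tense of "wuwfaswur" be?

wuwuwfaswur

Every pair shown (pasek → papasek, resumzik → reresumzik, surawor → susurawor, …) follows the same rule: repeat the first consonant+vowel as a prefix.
So wuwfaswur → wuwuwfaswur.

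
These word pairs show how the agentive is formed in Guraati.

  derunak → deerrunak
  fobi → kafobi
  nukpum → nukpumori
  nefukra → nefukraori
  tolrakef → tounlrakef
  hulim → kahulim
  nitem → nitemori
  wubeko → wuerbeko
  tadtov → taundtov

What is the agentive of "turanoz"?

nukpum and hulim both end in -m yet inflect differently (nukpumori, kahulim), so the final letter is not what conditions the rule; the first letter is.
"turanoz" begins with t-. The stems beginning with t- (tolrakef → tounlrakef, tadtov → taundtov) insert -un- after the first vowel.
So turanoz → tuunranoz.

tuunranoz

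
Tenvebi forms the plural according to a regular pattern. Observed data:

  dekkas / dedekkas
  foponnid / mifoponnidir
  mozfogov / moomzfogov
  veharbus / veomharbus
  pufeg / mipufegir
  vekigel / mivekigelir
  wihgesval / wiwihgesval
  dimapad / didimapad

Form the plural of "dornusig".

midornusigir

wihgesval and vekigel both end in -l yet inflect differently (wiwihgesval, mivekigelir), so the final letter is not what conditions the rule; the last vowel is.
"dornusig" has last vowel 'i'. The one such stem in the data (foponnid → mifoponnidir) adds mi- … -ir around the stem, so the same rule applies.
The other patterns: stems whose last vowel is 'a' repeat the first consonant+vowel as a prefix; stems whose last vowel is 'o' or 'u' insert -om- after the first vowel.
So dornusig → midornusigir.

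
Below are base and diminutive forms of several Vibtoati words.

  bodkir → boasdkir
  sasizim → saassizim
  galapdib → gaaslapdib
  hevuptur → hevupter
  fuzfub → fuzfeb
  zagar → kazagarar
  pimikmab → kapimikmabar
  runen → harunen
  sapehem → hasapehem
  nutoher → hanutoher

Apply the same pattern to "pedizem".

bodkir and hevuptur both end in -r yet inflect differently (boasdkir, hevupter), so the final letter is not what conditions the rule; the last vowel is.
"pedizem" has last vowel 'e'. The stems whose last vowel is 'e' (runen → harunen, sapehem → hasapehem, nutoher → hanutoher) add the prefix ha-.
The other patterns: stems whose last vowel is 'i' insert -as- after the first vowel; stems whose last vowel is 'u' change the last vowel to 'e'; stems whose last vowel is 'a' add ka- … -ar around the stem.
So pedizem → hapedizem.

hapedizem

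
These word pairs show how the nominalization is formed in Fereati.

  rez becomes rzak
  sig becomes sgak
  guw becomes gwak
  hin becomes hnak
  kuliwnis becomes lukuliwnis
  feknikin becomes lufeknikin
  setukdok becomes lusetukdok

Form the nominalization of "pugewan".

hin and feknikin both end in -n yet inflect differently (hnak, lufeknikin), so the final letter is not what conditions the rule; the number of vowels is.
"pugewan" has 3 vowels. The stems with 3 vowels (kuliwnis → lukuliwnis, feknikin → lufeknikin, setukdok → lusetukdok) add the prefix lu-.
The other pattern: stems with 1 vowel delete the last vowel and add -ak.
So pugewan → lupugewan.

lupugewan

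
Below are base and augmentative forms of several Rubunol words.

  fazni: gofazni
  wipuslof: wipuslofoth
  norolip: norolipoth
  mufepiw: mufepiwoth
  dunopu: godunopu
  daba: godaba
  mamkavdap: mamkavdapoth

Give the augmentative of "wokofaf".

mamkavdap and daba both have last vowel 'a' yet inflect differently (mamkavdapoth, godaba), so the last vowel is not what conditions the rule; whether the stem ends in a vowel or a consonant is.
"wokofaf" ends in a consonant. The stems ending in a consonant (mufepiw → mufepiwoth, norolip → norolipoth, wipuslof → wipuslofoth) add -oth.
The other pattern: stems ending in a vowel add the prefix go-.
So wokofaf → wokofafoth.

wokofafoth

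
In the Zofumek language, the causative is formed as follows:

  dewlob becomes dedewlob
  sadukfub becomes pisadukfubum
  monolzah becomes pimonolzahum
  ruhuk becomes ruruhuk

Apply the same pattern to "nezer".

nenezer

dewlob and sadukfub both end in -b yet inflect differently (dedewlob, pisadukfubum), so the final letter is not what conditions the rule; the number of vowels is.
"nezer" has 2 vowels. The stems with 2 vowels (dewlob → dedewlob, ruhuk → ruruhuk) repeat the first consonant+vowel as a prefix.
So nezer → nenezer.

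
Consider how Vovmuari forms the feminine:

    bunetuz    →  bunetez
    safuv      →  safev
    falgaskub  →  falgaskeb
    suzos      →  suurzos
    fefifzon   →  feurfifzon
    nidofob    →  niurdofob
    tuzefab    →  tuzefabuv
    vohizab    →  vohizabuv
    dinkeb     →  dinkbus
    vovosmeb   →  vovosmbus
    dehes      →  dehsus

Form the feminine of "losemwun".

losemwen

falgaskub and nidofob both end in -b yet inflect differently (falgaskeb, niurdofob), so the final letter is not what conditions the rule; the last vowel is.
"losemwun" has last vowel 'u'. The stems whose last vowel is 'u' (bunetuz → bunetez, safuv → safev, falgaskub → falgaskeb) change the last vowel to 'e'.
So losemwun → losemwen.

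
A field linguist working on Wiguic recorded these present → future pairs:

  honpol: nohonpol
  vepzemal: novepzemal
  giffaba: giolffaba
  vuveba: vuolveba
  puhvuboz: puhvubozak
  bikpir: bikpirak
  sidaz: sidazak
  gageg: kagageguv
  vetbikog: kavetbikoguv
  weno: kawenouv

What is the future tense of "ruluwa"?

vepzemal and giffaba both have last vowel 'a' yet inflect differently (novepzemal, giolffaba), so the last vowel is not what conditions the rule; the final letter is.
"ruluwa" ends in -a. The stems ending in -a (giffaba → giolffaba, vuveba → vuolveba) insert -ol- after the first vowel.
So ruluwa → ruolluwa.

ruolluwa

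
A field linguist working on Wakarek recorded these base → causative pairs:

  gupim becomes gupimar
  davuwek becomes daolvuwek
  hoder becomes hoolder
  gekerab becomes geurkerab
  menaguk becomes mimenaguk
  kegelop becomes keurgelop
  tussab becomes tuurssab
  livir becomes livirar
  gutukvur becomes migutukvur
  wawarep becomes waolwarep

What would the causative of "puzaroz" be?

puurzaroz

livir and gutukvur both end in -r yet inflect differently (livirar, migutukvur), so the final letter is not what conditions the rule; the last vowel is.
"puzaroz" has last vowel 'o'. The one such stem in the data (kegelop → keurgelop) inserts -ur- after the first vowel (as do gekerab, tussab), so the same rule applies.
The other patterns: stems whose last vowel is 'i' add -ar; stems whose last vowel is 'u' add the prefix mi-; stems whose last vowel is 'e' insert -ol- after the first vowel.
So puzaroz → puurzaroz.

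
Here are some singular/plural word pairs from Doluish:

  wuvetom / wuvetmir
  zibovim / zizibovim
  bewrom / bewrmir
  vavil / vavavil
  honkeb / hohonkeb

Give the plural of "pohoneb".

popohoneb

bewrom and zibovim both end in -m yet inflect differently (bewrmir, zizibovim), so the final letter is not what conditions the rule; the last vowel is.
"pohoneb" has last vowel 'e'. The one such stem in the data (honkeb → hohonkeb) repeats the first consonant+vowel as a prefix (as do vavil, zibovim), so the same rule applies.
So pohoneb → popohoneb.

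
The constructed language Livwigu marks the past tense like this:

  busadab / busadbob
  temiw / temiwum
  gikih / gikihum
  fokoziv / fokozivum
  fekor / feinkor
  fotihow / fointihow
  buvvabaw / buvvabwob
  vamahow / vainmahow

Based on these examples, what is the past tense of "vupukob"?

vuinpukob

"vupukob" has last vowel 'o'. The stems whose last vowel is 'o' (fekor → feinkor, fotihow → fointihow, vamahow → vainmahow) insert -in- after the first vowel.
So vupukob → vuinpukob.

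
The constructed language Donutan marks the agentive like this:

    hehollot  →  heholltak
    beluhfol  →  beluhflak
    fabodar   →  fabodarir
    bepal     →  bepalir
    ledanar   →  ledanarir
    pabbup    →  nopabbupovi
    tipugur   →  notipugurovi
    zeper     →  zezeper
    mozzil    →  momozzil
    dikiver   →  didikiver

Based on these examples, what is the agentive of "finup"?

beluhfol and bepal both end in -l yet inflect differently (beluhflak, bepalir), so the final letter is not what conditions the rule; the last vowel is.
"finup" has last vowel 'u'. The stems whose last vowel is 'u' (pabbup → nopabbupovi, tipugur → notipugurovi) add no- … -ovi around the stem.
So finup → nofinupovi.

nofinupovi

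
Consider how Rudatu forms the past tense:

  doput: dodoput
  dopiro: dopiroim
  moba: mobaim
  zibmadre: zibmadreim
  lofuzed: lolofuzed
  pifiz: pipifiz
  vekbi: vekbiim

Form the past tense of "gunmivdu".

gunmivduim

lofuzed and zibmadre both have last vowel 'e' yet inflect differently (lolofuzed, zibmadreim), so the last vowel is not what conditions the rule; whether the stem ends in a vowel or a consonant is.
"gunmivdu" ends in a vowel. The stems ending in a vowel (zibmadre → zibmadreim, moba → mobaim, vekbi → vekbiim) add -im.
So gunmivdu → gunmivduim.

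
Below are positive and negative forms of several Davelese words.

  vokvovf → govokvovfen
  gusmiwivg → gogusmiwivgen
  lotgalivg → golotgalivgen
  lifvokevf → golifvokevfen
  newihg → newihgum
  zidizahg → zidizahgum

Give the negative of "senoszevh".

gusmiwivg and newihg both end in -g yet inflect differently (gogusmiwivgen, newihgum), so the final letter is not what conditions the rule; the second-to-last letter is.
"senoszevh" has second-to-last letter 'v'. The stems whose second-to-last letter is 'v' (vokvovf → govokvovfen, gusmiwivg → gogusmiwivgen, lotgalivg → golotgalivgen) add go- … -en around the stem.
The other pattern: stems whose second-to-last letter is 'h' add -um.
So senoszevh → gosenoszevhen.

gosenoszevhen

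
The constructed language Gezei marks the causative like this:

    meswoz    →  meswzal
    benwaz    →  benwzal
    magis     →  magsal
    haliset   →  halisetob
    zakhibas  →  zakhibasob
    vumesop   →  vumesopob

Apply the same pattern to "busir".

busral

"busir" has 2 vowels. The stems with 2 vowels (meswoz → meswzal, benwaz → benwzal, magis → magsal) delete the last vowel and add -al.
So busir → busral.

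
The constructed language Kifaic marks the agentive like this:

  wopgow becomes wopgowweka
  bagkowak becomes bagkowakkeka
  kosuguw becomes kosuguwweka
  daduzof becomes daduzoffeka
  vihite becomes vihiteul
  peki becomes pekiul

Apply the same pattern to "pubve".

kosuguw and vihite both have 3 vowels yet inflect differently (kosuguwweka, vihiteul), so the number of vowels is not what conditions the rule; whether the stem ends in a vowel or a consonant is.
"pubve" ends in a vowel. The stems ending in a vowel (vihite → vihiteul, peki → pekiul) add -ul.
The other pattern: stems ending in a consonant double the final consonant and add -eka.
So pubve → pubveul.

pubveul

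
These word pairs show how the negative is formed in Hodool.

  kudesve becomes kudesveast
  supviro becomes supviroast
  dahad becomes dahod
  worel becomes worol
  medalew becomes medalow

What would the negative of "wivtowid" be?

wivtowod

kudesve and worel both have last vowel 'e' yet inflect differently (kudesveast, worol), so the last vowel is not what conditions the rule; whether the stem ends in a vowel or a consonant is.
"wivtowid" ends in a consonant. The stems ending in a consonant (dahad → dahod, worel → worol, medalew → medalow) change the last vowel to 'o'.
So wivtowid → wivtowod.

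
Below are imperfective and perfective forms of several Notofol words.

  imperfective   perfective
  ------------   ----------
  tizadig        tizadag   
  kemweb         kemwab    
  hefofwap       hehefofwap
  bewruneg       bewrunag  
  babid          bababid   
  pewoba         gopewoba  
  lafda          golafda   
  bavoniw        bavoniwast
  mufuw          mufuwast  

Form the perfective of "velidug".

velidag

"velidug" ends in -g. The stems ending in -g (tizadig → tizadag, bewruneg → bewrunag) change the last vowel to 'a'.
The other patterns: stems ending in -w add -ast; stems ending in -a add the prefix go-; stems ending in -d or -p repeat the first consonant+vowel as a prefix.
So velidug → velidag.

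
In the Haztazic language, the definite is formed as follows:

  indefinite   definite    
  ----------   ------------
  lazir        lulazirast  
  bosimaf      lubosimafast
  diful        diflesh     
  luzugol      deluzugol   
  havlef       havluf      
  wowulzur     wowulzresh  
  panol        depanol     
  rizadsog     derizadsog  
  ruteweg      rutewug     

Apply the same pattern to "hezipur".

hezipresh

rizadsog and ruteweg both end in -g yet inflect differently (derizadsog, rutewug), so the final letter is not what conditions the rule; the last vowel is.
"hezipur" has last vowel 'u'. The stems whose last vowel is 'u' (wowulzur → wowulzresh, diful → diflesh) delete the last vowel and add -esh.
The other patterns: stems whose last vowel is 'o' add the prefix de-; stems whose last vowel is 'e' change the last vowel to 'u'; stems whose last vowel is 'a' or 'i' add lu- … -ast around the stem.
So hezipur → hezipresh.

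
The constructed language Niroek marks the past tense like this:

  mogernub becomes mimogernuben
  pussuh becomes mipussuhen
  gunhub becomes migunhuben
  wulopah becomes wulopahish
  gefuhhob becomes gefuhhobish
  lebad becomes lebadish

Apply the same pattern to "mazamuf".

mimazamufen

pussuh and wulopah both end in -h yet inflect differently (mipussuhen, wulopahish), so the final letter is not what conditions the rule; the last vowel is.
"mazamuf" has last vowel 'u'. The stems whose last vowel is 'u' (mogernub → mimogernuben, pussuh → mipussuhen, gunhub → migunhuben) add mi- … -en around the stem.
So mazamuf → mimazamufen.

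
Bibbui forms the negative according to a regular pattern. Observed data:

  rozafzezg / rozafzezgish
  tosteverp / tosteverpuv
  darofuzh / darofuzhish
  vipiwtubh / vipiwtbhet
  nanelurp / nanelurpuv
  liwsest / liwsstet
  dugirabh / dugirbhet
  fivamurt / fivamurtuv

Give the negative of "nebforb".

nebforbuv

darofuzh and dugirabh both end in -h yet inflect differently (darofuzhish, dugirbhet), so the final letter is not what conditions the rule; the second-to-last letter is.
"nebforb" has second-to-last letter 'r'. The stems whose second-to-last letter is 'r' (nanelurp → nanelurpuv, tosteverp → tosteverpuv, fivamurt → fivamurtuv) add -uv.
The other patterns: stems whose second-to-last letter is 'z' add -ish; stems whose second-to-last letter is 'b' or 's' delete the last vowel and add -et.
So nebforb → nebforbuv.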